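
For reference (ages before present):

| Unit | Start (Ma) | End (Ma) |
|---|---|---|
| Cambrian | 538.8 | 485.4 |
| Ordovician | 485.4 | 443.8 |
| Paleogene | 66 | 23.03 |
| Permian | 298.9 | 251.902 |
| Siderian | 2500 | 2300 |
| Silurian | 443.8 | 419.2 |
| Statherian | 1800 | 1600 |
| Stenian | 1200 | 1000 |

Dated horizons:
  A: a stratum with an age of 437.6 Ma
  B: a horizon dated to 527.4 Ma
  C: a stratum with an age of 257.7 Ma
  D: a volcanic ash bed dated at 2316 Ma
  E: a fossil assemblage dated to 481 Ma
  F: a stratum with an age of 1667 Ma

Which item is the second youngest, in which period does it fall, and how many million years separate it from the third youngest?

A, in the Silurian; 43.4 million years to E

Sorted youngest-first by Ma: C (257.7), A (437.6), E (481), B (527.4), F (1667), D (2316).
The second youngest is A at 437.6 Ma, which lies in 443.8–419.2 Ma: the Silurian.
The third youngest is E at 481 Ma; separation = |437.6 − 481| = 43.4 Myr.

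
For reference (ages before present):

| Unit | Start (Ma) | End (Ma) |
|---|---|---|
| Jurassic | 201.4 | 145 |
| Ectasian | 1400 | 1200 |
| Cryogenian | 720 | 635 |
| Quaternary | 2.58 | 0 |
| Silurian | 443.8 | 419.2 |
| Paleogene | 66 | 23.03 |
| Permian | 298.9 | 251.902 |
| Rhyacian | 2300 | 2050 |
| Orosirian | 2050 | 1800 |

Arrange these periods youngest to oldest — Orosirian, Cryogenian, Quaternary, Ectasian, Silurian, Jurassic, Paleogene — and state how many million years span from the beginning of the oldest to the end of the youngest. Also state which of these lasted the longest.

Start ages (Ma): Orosirian 2050, Ectasian 1400, Cryogenian 720, Silurian 443.8, Jurassic 201.4, Paleogene 66, Quaternary 2.58.
Ordered youngest to oldest: Quaternary, Paleogene, Jurassic, Silurian, Cryogenian, Ectasian, Orosirian.
Span = 2050 − 0 = 2050 Myr.
Durations: Paleogene 42.97, Quaternary 2.58, Orosirian 250, Silurian 24.6, Jurassic 56.4, Ectasian 200, Cryogenian 85 → longest is Orosirian (250 Myr).

Quaternary, Paleogene, Jurassic, Silurian, Cryogenian, Ectasian, Orosirian; total span 2050 Myr; longest is Orosirian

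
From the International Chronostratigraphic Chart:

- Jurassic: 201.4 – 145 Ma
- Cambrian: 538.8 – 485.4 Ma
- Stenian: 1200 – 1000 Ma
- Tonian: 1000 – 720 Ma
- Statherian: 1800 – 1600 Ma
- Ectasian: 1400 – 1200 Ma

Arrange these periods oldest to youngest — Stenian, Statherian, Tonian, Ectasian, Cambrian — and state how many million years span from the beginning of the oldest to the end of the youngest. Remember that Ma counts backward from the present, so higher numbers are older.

Statherian → Ectasian → Stenian → Tonian → Cambrian; total span 1314.6 Myr

From the excerpt: Stenian 1200–1000; Statherian 1800–1600; Tonian 1000–720; Ectasian 1400–1200; Cambrian 538.8–485.4 (Ma).
Larger Ma is earlier, so the oldest is Statherian and the youngest is Cambrian; oldest to youngest: Statherian, Ectasian, Stenian, Tonian, Cambrian.
Oldest start 1800 minus youngest end 485.4 gives 1314.6 Myr overall.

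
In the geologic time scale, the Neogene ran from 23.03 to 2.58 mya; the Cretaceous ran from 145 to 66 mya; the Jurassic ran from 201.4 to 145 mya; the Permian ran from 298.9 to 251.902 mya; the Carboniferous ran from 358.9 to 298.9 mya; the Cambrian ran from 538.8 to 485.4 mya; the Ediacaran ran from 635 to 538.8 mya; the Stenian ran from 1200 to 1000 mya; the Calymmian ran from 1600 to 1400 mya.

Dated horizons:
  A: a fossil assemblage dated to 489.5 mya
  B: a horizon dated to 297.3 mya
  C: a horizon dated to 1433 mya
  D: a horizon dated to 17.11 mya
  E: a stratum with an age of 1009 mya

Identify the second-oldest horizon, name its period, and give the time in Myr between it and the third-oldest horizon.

Sorted oldest-first by Ma: C (1433), E (1009), A (489.5), B (297.3), D (17.11).
The second oldest is E at 1009 Ma, which lies in 1200–1000 Ma: the Stenian.
The third oldest is A at 489.5 Ma; separation = |1009 − 489.5| = 519.5 Myr.

E, in the Stenian; 519.5 million years to A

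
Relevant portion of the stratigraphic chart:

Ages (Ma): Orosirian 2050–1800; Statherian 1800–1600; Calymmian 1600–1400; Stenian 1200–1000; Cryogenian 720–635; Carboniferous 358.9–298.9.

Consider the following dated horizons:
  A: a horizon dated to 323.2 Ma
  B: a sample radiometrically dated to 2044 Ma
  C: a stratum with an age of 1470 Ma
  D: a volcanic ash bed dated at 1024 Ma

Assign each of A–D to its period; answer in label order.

A: 323.2 Ma lies in 358.9–298.9 Ma, so Carboniferous.
B: 2044 Ma lies in 2050–1800 Ma, so Orosirian.
C: 1470 Ma lies in 1600–1400 Ma, so Calymmian.
D: 1024 Ma lies in 1200–1000 Ma, so Stenian.

A — Carboniferous; B — Orosirian; C — Calymmian; D — Stenian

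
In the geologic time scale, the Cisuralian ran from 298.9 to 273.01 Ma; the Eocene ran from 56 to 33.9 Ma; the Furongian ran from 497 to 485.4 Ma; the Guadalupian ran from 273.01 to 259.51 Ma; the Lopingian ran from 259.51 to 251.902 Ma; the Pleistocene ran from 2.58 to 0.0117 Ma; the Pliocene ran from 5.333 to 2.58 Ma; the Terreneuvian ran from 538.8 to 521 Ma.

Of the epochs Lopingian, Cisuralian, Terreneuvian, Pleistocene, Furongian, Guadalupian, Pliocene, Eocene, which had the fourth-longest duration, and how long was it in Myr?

Start − end for each: Lopingian 259.51 − 251.902 = 7.608; Cisuralian 298.9 − 273.01 = 25.89; Terreneuvian 538.8 − 521 = 17.8; Pleistocene 2.58 − 0.0117 = 2.5683; Furongian 497 − 485.4 = 11.6; Guadalupian 273.01 − 259.51 = 13.5; Pliocene 5.333 − 2.58 = 2.753; Eocene 56 − 33.9 = 22.1.
Ranking these from longest: Cisuralian > Eocene > Terreneuvian > Guadalupian > Furongian > Lopingian > Pliocene > Pleistocene.
Position 4 in that ranking is Guadalupian, which lasted 13.5 Myr.

Guadalupian, 13.5 million years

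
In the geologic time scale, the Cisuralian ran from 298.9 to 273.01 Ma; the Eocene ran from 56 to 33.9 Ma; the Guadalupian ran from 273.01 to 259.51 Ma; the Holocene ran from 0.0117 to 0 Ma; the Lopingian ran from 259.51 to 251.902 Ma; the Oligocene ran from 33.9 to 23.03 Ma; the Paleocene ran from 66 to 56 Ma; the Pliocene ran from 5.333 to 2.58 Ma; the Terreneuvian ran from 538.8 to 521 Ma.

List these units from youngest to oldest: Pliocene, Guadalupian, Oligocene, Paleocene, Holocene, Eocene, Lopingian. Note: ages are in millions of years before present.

Sorting by start age (ascending Ma, since larger Ma = older): Holocene start 0.0117, Pliocene start 5.333, Oligocene start 33.9, Eocene start 56, Paleocene start 66, Lopingian start 259.51, Guadalupian start 273.01.

Holocene, Pliocene, Oligocene, Eocene, Paleocene, Lopingian, Guadalupian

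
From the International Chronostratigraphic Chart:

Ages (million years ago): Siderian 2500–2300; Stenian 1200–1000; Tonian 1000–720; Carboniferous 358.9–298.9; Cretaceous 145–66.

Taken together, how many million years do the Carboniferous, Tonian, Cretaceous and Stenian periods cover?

619 million years

Each duration: Carboniferous = 60; Tonian = 280; Cretaceous = 79; Stenian = 200.
Sum: 60 + 280 + 79 + 200 = 619 Myr.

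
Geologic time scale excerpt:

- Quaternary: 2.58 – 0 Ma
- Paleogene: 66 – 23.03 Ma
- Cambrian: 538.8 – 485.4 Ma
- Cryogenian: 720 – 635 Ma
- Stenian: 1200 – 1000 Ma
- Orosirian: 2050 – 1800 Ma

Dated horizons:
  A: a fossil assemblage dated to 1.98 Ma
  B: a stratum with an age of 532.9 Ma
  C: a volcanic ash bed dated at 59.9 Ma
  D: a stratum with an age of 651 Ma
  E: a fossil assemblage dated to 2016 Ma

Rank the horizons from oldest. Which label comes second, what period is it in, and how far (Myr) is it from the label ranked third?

Sorted oldest-first by Ma: E (2016), D (651), B (532.9), C (59.9), A (1.98).
The second oldest is D at 651 Ma, which lies in 720–635 Ma: the Cryogenian.
The third oldest is B at 532.9 Ma; separation = |651 − 532.9| = 118.1 Myr.

D, in the Cryogenian; 118.1 million years to B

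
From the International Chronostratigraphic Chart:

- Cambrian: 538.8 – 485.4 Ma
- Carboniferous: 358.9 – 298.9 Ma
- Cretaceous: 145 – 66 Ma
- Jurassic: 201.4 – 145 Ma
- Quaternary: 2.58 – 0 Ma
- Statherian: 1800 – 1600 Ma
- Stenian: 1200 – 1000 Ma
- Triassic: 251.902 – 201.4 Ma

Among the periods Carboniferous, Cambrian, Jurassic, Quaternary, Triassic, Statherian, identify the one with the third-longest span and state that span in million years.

Jurassic, 56.4 million years

Start − end for each: Carboniferous 358.9 − 298.9 = 60; Cambrian 538.8 − 485.4 = 53.4; Jurassic 201.4 − 145 = 56.4; Quaternary 2.58 − 0 = 2.58; Triassic 251.902 − 201.4 = 50.502; Statherian 1800 − 1600 = 200.
Ranking these from longest: Statherian > Carboniferous > Jurassic > Cambrian > Triassic > Quaternary.
Position 3 in that ranking is Jurassic, which lasted 56.4 Myr.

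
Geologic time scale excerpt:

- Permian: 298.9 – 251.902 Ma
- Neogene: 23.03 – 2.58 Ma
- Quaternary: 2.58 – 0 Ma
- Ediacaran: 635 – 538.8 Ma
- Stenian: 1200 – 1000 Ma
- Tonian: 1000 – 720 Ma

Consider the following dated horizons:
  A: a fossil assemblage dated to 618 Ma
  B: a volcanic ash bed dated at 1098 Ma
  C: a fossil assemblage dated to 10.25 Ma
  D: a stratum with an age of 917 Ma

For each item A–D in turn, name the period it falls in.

A — Ediacaran; B — Stenian; C — Neogene; D — Tonian

A: 618 Ma lies in 635–538.8 Ma, so Ediacaran.
B: 1098 Ma lies in 1200–1000 Ma, so Stenian.
C: 10.25 Ma lies in 23.03–2.58 Ma, so Neogene.
D: 917 Ma lies in 1000–720 Ma, so Tonian.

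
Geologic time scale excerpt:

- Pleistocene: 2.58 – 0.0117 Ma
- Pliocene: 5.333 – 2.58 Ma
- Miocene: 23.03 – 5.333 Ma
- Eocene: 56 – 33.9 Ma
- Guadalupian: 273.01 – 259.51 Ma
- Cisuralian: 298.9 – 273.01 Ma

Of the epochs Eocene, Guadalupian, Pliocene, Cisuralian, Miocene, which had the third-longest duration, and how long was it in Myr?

Durations: Eocene 22.1; Guadalupian 13.5; Pliocene 2.753; Cisuralian 25.89; Miocene 17.697 Myr.
Sorted longest-first: Cisuralian (25.89), Eocene (22.1), Miocene (17.697), Guadalupian (13.5), Pliocene (2.753).
The third longest is Miocene at 17.697 Myr.

Miocene, 17.697 million years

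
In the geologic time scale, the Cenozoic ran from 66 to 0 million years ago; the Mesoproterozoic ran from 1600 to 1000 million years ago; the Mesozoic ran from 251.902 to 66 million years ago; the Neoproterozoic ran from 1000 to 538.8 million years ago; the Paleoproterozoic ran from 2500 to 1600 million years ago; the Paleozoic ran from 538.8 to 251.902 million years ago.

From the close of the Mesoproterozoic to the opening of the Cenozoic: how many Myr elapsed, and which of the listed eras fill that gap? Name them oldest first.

934 million years; Neoproterozoic, Paleozoic, Mesozoic

The Mesoproterozoic closes at 1000 Ma and the Cenozoic opens at 66 Ma, so the interval is 1000 − 66 = 934 Myr.
An era fits inside if it starts at or after 1000 Ma and ends at or before 66 Ma; oldest first that gives Neoproterozoic, Paleozoic, Mesozoic.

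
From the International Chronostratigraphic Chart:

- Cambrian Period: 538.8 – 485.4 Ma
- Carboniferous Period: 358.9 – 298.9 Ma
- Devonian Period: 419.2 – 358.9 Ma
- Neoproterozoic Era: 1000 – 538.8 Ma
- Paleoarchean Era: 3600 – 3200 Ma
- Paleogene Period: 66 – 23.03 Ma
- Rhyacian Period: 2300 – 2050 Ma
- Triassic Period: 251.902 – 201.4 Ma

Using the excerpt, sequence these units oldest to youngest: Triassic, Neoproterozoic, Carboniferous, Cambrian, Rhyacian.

Rhyacian → Neoproterozoic → Cambrian → Carboniferous → Triassic

Read off each span (Ma): Triassic 251.902–201.4; Neoproterozoic 1000–538.8; Carboniferous 358.9–298.9; Cambrian 538.8–485.4; Rhyacian 2300–2050.
Larger Ma is older, so oldest→youngest is Rhyacian, Neoproterozoic, Cambrian, Carboniferous, Triassic.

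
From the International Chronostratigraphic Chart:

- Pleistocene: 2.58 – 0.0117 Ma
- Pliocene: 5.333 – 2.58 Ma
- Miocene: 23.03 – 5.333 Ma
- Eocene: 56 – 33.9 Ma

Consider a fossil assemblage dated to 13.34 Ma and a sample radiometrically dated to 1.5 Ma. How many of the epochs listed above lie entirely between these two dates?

1

13.34 Ma sits inside the Miocene (23.03–5.333) and 1.5 Ma inside the Pleistocene (2.58–0.0117); neither of those is wholly between the two dates.
The listed epochs lying completely between them are Pliocene — 1 in all.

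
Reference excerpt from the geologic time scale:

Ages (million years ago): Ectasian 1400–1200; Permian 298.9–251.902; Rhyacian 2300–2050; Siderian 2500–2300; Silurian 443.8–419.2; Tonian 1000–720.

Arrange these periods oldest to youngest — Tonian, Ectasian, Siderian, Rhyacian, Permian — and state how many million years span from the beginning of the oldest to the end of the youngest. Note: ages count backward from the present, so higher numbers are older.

Siderian → Rhyacian → Ectasian → Tonian → Permian; total span 2248.098 Myr

Start ages (Ma): Siderian 2500, Rhyacian 2300, Ectasian 1400, Tonian 1000, Permian 298.9.
Ordered oldest to youngest: Siderian, Rhyacian, Ectasian, Tonian, Permian.
Span = 2500 − 251.902 = 2248.098 Myr.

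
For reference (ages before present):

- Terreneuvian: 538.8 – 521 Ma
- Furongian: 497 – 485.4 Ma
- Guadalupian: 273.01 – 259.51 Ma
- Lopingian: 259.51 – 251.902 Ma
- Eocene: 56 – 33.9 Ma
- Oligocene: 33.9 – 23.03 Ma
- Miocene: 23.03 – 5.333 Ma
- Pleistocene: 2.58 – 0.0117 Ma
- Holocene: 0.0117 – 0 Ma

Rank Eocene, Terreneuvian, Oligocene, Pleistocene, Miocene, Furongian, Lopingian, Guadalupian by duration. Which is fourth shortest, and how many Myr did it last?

Start − end for each: Eocene 56 − 33.9 = 22.1; Terreneuvian 538.8 − 521 = 17.8; Oligocene 33.9 − 23.03 = 10.87; Pleistocene 2.58 − 0.0117 = 2.5683; Miocene 23.03 − 5.333 = 17.697; Furongian 497 − 485.4 = 11.6; Lopingian 259.51 − 251.902 = 7.608; Guadalupian 273.01 − 259.51 = 13.5.
Ranking these from shortest: Pleistocene < Lopingian < Oligocene < Furongian < Guadalupian < Miocene < Terreneuvian < Eocene.
Position 4 in that ranking is Furongian, which lasted 11.6 Myr.

Furongian, 11.6 million years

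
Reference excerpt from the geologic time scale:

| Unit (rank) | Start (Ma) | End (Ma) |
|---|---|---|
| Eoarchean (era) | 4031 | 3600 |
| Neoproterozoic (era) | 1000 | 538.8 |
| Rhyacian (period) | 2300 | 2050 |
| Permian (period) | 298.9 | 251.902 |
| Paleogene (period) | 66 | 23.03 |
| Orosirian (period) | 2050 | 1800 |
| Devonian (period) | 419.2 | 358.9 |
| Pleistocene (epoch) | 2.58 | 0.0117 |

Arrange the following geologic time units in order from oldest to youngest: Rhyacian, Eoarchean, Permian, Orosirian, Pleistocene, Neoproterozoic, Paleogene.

Read off each span (Ma): Rhyacian 2300–2050; Eoarchean 4031–3600; Permian 298.9–251.902; Orosirian 2050–1800; Pleistocene 2.58–0.0117; Neoproterozoic 1000–538.8; Paleogene 66–23.03.
Larger Ma is older, so oldest→youngest is Eoarchean, Rhyacian, Orosirian, Neoproterozoic, Permian, Paleogene, Pleistocene.

Eoarchean → Rhyacian → Orosirian → Neoproterozoic → Permian → Paleogene → Pleistocene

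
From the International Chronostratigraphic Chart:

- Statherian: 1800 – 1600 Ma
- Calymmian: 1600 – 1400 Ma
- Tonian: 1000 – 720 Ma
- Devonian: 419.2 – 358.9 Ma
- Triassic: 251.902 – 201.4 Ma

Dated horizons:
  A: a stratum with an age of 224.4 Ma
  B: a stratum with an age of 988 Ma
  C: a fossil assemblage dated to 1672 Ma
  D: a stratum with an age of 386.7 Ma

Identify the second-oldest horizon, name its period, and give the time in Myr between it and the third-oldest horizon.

B, in the Tonian; 601.3 million years to D

Sorted oldest-first by Ma: C (1672), B (988), D (386.7), A (224.4).
The second oldest is B at 988 Ma, which lies in 1000–720 Ma: the Tonian.
The third oldest is D at 386.7 Ma; separation = |988 − 386.7| = 601.3 Myr.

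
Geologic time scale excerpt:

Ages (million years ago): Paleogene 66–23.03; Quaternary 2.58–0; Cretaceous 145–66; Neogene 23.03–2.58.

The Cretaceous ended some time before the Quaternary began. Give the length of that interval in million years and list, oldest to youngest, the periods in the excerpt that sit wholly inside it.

63.42 million years; Paleogene, Neogene

End of Cretaceous = 66 Ma; start of Quaternary = 2.58 Ma.
Gap = 66 − 2.58 = 63.42 Myr.
Periods wholly inside 66–2.58 Ma: Paleogene (66–23.03), Neogene (23.03–2.58).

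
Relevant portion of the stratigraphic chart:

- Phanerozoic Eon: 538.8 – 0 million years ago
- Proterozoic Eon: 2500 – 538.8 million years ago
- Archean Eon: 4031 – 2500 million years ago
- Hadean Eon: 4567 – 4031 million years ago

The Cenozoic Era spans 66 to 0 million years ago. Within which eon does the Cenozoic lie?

The Cenozoic (66–0 Ma) lies entirely within 538.8–0 Ma, the Phanerozoic Eon.

Phanerozoic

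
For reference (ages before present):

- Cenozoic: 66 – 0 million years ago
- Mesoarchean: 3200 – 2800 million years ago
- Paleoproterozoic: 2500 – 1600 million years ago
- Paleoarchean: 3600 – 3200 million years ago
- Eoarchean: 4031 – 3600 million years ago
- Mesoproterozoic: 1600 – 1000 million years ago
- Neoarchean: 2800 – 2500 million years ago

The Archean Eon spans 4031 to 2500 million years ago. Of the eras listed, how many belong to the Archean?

Eras inside 4031–2500 Ma: Eoarchean, Paleoarchean, Mesoarchean, Neoarchean — 4 in total.

4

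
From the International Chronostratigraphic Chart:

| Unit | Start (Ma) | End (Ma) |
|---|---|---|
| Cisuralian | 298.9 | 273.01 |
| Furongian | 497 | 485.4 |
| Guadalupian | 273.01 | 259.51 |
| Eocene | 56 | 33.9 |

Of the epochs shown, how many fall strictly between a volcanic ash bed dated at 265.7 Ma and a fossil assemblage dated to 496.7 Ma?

1

496.7 Ma sits inside the Furongian (497–485.4) and 265.7 Ma inside the Guadalupian (273.01–259.51); neither of those is wholly between the two dates.
The listed epochs lying completely between them are Cisuralian — 1 in all.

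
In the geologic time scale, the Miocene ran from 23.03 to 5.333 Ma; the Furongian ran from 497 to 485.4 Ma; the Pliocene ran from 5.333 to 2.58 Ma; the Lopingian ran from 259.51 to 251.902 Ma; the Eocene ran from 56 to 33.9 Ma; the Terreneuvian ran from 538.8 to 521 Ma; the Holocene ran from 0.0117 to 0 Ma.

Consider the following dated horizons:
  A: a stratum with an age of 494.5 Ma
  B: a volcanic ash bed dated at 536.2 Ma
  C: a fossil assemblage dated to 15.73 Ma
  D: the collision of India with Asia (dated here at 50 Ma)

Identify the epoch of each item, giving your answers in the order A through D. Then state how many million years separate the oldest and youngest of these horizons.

A — Furongian; B — Terreneuvian; C — Miocene; D — Eocene; span 520.47 million years

A: 494.5 Ma lies in 497–485.4 Ma, so Furongian.
B: 536.2 Ma lies in 538.8–521 Ma, so Terreneuvian.
C: 15.73 Ma lies in 23.03–5.333 Ma, so Miocene.
D: 50 Ma lies in 56–33.9 Ma, so Eocene.
Oldest = 536.2 Ma, youngest = 15.73 Ma → span 520.47 Myr.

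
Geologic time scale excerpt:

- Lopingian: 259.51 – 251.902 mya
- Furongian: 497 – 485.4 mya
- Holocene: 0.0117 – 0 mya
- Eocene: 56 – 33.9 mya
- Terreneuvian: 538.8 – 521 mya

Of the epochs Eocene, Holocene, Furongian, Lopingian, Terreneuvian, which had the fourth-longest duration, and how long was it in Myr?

Durations: Eocene 22.1; Holocene 0.0117; Furongian 11.6; Lopingian 7.608; Terreneuvian 17.8 Myr.
Sorted longest-first: Eocene (22.1), Terreneuvian (17.8), Furongian (11.6), Lopingian (7.608), Holocene (0.0117).
The fourth longest is Lopingian at 7.608 Myr.

Lopingian, 7.608 million years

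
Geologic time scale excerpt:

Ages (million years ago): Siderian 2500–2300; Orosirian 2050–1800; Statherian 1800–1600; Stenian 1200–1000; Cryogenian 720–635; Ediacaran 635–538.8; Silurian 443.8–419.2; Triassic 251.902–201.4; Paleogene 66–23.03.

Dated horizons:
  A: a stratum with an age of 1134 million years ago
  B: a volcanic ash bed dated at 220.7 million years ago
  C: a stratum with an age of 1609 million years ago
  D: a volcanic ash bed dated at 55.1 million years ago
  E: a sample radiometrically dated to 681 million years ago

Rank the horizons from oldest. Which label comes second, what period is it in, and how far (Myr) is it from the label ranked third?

A, in the Stenian; 453 million years to E

Sorted oldest-first by Ma: C (1609), A (1134), E (681), B (220.7), D (55.1).
The second oldest is A at 1134 Ma, which lies in 1200–1000 Ma: the Stenian.
The third oldest is E at 681 Ma; separation = |1134 − 681| = 453 Myr.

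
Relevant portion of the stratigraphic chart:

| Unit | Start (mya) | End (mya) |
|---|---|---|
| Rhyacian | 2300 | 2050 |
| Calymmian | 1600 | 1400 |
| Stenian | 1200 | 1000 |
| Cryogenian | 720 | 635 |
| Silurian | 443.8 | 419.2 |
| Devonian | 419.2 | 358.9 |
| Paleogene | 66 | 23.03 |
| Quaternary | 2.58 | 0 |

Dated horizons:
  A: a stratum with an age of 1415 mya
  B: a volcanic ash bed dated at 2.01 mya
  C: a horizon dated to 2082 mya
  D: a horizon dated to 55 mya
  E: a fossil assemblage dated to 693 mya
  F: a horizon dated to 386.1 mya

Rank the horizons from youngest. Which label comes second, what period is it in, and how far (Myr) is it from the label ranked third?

Smaller Ma means younger, so youngest first: B 2.01 < D 55 < F 386.1 < E 693 < A 1415 < C 2082.
Counting 2 along gives D (55 Ma); the excerpt puts that inside the Paleogene, 66–23.03 Ma.
Next in line is F (386.1 Ma), and 386.1 − 55 = 331.1 Myr.

D, in the Paleogene; 331.1 million years to F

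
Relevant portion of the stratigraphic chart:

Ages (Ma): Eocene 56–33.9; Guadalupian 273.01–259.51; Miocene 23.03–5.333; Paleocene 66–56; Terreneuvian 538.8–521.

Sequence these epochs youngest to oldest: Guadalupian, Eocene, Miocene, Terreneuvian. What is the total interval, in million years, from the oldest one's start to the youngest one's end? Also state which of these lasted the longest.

Miocene, Eocene, Guadalupian, Terreneuvian; total span 533.467 Myr; longest is Eocene

Start ages (Ma): Terreneuvian 538.8, Guadalupian 273.01, Eocene 56, Miocene 23.03.
Ordered youngest to oldest: Miocene, Eocene, Guadalupian, Terreneuvian.
Span = 538.8 − 5.333 = 533.467 Myr.
Durations: Miocene 17.697, Eocene 22.1, Guadalupian 13.5, Terreneuvian 17.8 → longest is Eocene (22.1 Myr).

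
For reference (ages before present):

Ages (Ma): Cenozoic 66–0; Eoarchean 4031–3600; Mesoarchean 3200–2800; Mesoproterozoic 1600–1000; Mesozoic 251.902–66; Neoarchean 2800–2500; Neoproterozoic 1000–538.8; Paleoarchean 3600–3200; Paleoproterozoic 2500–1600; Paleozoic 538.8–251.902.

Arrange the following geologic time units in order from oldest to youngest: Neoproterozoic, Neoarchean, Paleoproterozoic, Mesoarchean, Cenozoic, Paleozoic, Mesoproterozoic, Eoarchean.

Eoarchean, Mesoarchean, Neoarchean, Paleoproterozoic, Mesoproterozoic, Neoproterozoic, Paleozoic, Cenozoic

Read off each span (Ma): Neoproterozoic 1000–538.8; Neoarchean 2800–2500; Paleoproterozoic 2500–1600; Mesoarchean 3200–2800; Cenozoic 66–0; Paleozoic 538.8–251.902; Mesoproterozoic 1600–1000; Eoarchean 4031–3600.
Larger Ma is older, so oldest→youngest is Eoarchean, Mesoarchean, Neoarchean, Paleoproterozoic, Mesoproterozoic, Neoproterozoic, Paleozoic, Cenozoic.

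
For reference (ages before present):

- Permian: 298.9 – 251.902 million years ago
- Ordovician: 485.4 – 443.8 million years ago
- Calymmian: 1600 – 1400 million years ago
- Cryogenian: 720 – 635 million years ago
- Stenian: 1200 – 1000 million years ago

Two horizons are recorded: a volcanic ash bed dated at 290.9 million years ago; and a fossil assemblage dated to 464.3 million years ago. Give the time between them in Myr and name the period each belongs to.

173.4 million years apart; the first in the Permian, the second in the Ordovician

Elapsed time: 464.3 − 290.9 = 173.4 Myr.
290.9 Ma lies within 298.9–251.902 Ma: Permian.
464.3 Ma lies within 485.4–443.8 Ma: Ordovician.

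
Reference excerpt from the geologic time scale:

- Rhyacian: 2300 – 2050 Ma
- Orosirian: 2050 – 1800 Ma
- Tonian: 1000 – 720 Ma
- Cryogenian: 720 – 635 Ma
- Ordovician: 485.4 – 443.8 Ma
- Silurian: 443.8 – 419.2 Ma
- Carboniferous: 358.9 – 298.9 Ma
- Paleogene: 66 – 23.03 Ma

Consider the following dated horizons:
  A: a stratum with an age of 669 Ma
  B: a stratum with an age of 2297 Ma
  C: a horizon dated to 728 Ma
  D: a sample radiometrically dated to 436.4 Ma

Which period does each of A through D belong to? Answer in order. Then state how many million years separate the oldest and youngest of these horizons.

Match each age against the start–end ranges in the excerpt: A = 669 Ma → Cryogenian (720–635); B = 2297 Ma → Rhyacian (2300–2050); C = 728 Ma → Tonian (1000–720); D = 436.4 Ma → Silurian (443.8–419.2).
The largest age is 2297 Ma and the smallest is 436.4 Ma; their difference is 1860.6 Myr.

A — Cryogenian; B — Rhyacian; C — Tonian; D — Silurian; span 1860.6 million years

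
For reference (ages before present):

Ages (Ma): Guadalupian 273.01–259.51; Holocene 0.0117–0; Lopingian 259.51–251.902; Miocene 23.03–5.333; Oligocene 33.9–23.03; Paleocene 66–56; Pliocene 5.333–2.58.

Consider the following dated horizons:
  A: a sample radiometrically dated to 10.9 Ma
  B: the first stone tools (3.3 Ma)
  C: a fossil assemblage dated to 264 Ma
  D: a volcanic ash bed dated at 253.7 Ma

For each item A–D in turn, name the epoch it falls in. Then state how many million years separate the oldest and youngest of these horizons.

A — Miocene; B — Pliocene; C — Guadalupian; D — Lopingian; span 260.7 million years

A: 10.9 Ma lies in 23.03–5.333 Ma, so Miocene.
B: 3.3 Ma lies in 5.333–2.58 Ma, so Pliocene.
C: 264 Ma lies in 273.01–259.51 Ma, so Guadalupian.
D: 253.7 Ma lies in 259.51–251.902 Ma, so Lopingian.
Oldest = 264 Ma, youngest = 3.3 Ma → span 260.7 Myr.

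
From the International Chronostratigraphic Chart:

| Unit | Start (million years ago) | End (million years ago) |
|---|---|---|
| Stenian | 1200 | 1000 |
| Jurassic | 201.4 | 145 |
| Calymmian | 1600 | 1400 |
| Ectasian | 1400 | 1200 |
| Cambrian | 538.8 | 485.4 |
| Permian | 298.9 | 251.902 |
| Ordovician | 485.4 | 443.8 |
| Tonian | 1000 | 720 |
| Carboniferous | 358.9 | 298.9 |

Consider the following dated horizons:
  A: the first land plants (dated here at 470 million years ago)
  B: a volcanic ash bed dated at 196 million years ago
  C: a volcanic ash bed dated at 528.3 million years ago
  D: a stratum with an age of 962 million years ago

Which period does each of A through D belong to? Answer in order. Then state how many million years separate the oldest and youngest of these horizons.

A: 470 Ma lies in 485.4–443.8 Ma, so Ordovician.
B: 196 Ma lies in 201.4–145 Ma, so Jurassic.
C: 528.3 Ma lies in 538.8–485.4 Ma, so Cambrian.
D: 962 Ma lies in 1000–720 Ma, so Tonian.
Oldest = 962 Ma, youngest = 196 Ma → span 766 Myr.

A — Ordovician; B — Jurassic; C — Cambrian; D — Tonian; span 766 million years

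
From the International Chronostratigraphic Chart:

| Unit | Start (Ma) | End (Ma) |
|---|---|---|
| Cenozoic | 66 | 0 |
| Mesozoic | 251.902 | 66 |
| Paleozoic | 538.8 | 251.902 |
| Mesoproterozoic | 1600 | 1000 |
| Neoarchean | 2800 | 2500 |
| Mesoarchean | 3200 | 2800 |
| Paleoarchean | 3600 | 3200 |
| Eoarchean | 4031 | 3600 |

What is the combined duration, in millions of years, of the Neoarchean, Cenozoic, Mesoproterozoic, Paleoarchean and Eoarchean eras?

Duration is start − end for each: (2800 − 2500) + (66 − 0) + (1600 − 1000) + (3600 − 3200) + (4031 − 3600).
That is 300 + 66 + 600 + 400 + 431, which totals 1797 million years.

1797 million years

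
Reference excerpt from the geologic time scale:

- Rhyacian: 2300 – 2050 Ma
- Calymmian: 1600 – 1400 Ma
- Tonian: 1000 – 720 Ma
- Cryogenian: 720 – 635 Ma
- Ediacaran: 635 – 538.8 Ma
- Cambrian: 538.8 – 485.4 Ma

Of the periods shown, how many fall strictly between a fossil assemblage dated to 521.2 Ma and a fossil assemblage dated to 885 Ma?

885 Ma sits inside the Tonian (1000–720) and 521.2 Ma inside the Cambrian (538.8–485.4); neither of those is wholly between the two dates.
The listed periods lying completely between them are Cryogenian, Ediacaran — 2 in all.

2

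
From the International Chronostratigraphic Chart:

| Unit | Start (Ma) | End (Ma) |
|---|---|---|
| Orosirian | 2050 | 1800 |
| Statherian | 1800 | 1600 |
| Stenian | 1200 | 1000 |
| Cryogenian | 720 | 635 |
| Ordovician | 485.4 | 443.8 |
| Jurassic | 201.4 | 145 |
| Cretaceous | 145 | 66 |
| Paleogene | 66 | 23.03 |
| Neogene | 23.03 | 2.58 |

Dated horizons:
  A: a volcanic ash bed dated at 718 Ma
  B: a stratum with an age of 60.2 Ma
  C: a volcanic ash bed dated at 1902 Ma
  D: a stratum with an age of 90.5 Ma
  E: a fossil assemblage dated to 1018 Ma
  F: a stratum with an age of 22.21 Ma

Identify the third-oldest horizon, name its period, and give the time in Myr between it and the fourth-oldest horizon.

Sorted oldest-first by Ma: C (1902), E (1018), A (718), D (90.5), B (60.2), F (22.21).
The third oldest is A at 718 Ma, which lies in 720–635 Ma: the Cryogenian.
The fourth oldest is D at 90.5 Ma; separation = |718 − 90.5| = 627.5 Myr.

A, in the Cryogenian; 627.5 million years to D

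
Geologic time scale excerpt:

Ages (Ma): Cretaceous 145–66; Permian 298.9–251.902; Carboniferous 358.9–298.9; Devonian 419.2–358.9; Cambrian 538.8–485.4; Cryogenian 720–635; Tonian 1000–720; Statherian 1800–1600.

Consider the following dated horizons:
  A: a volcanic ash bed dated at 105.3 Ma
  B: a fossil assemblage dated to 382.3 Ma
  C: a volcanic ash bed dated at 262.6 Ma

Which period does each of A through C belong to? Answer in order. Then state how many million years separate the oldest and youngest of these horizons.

Match each age against the start–end ranges in the excerpt: A = 105.3 Ma → Cretaceous (145–66); B = 382.3 Ma → Devonian (419.2–358.9); C = 262.6 Ma → Permian (298.9–251.902).
The largest age is 382.3 Ma and the smallest is 105.3 Ma; their difference is 277 Myr.

A — Cretaceous; B — Devonian; C — Permian; span 277 million years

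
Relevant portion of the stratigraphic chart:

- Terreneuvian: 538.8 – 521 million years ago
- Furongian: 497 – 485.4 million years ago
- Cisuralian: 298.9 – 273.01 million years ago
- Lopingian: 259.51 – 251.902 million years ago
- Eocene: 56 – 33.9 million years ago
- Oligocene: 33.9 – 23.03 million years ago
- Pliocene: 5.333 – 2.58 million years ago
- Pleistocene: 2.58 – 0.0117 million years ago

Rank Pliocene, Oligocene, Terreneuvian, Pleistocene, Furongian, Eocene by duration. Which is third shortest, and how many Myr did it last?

Oligocene, 10.87 million years

Start − end for each: Pliocene 5.333 − 2.58 = 2.753; Oligocene 33.9 − 23.03 = 10.87; Terreneuvian 538.8 − 521 = 17.8; Pleistocene 2.58 − 0.0117 = 2.5683; Furongian 497 − 485.4 = 11.6; Eocene 56 − 33.9 = 22.1.
Ranking these from shortest: Pleistocene < Pliocene < Oligocene < Furongian < Terreneuvian < Eocene.
Position 3 in that ranking is Oligocene, which lasted 10.87 Myr.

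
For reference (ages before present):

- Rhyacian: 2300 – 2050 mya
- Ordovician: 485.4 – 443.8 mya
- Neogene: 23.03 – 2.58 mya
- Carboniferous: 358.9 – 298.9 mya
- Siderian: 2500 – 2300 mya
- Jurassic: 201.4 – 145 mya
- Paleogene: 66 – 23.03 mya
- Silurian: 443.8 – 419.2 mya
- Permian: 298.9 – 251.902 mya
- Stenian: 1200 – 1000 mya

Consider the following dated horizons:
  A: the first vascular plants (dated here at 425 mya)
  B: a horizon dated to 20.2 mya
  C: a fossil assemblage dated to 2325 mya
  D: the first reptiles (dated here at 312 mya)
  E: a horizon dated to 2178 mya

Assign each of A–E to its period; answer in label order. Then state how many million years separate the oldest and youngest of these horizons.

A — Silurian; B — Neogene; C — Siderian; D — Carboniferous; E — Rhyacian; span 2304.8 million years

A: 425 Ma lies in 443.8–419.2 Ma, so Silurian.
B: 20.2 Ma lies in 23.03–2.58 Ma, so Neogene.
C: 2325 Ma lies in 2500–2300 Ma, so Siderian.
D: 312 Ma lies in 358.9–298.9 Ma, so Carboniferous.
E: 2178 Ma lies in 2300–2050 Ma, so Rhyacian.
Oldest = 2325 Ma, youngest = 20.2 Ma → span 2304.8 Myr.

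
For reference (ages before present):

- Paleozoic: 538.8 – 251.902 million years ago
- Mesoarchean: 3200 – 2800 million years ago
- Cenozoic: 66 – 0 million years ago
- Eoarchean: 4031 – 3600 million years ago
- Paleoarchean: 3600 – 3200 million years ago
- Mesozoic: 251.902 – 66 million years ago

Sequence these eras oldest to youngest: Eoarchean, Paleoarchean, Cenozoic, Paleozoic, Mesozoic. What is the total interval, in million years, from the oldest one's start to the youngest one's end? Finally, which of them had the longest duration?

From the excerpt: Eoarchean 4031–3600; Paleoarchean 3600–3200; Cenozoic 66–0; Paleozoic 538.8–251.902; Mesozoic 251.902–66 (Ma).
Larger Ma is earlier, so the oldest is Eoarchean and the youngest is Cenozoic; oldest to youngest: Eoarchean, Paleoarchean, Paleozoic, Mesozoic, Cenozoic.
Oldest start 4031 minus youngest end 0 gives 4031 Myr overall.
Individual lengths (start − end): Cenozoic 66; Paleozoic 286.898; Mesozoic 185.902; Paleoarchean 400; Eoarchean 431. The largest is Eoarchean at 431 Myr.

Eoarchean, Paleoarchean, Paleozoic, Mesozoic, Cenozoic; total span 4031 Myr; longest is Eoarchean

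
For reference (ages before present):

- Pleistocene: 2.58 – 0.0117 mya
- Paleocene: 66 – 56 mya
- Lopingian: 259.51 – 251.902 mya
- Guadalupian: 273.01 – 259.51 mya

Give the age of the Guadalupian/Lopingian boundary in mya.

259.51 mya

The Guadalupian ends and the Lopingian begins at 259.51 mya.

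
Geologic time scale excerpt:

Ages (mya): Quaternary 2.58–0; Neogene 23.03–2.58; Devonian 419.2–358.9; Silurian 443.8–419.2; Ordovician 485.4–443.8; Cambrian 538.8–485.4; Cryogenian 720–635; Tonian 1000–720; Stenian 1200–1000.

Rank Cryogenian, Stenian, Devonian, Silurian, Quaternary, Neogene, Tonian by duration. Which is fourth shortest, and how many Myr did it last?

Devonian, 60.3 million years

Start − end for each: Cryogenian 720 − 635 = 85; Stenian 1200 − 1000 = 200; Devonian 419.2 − 358.9 = 60.3; Silurian 443.8 − 419.2 = 24.6; Quaternary 2.58 − 0 = 2.58; Neogene 23.03 − 2.58 = 20.45; Tonian 1000 − 720 = 280.
Ranking these from shortest: Quaternary < Neogene < Silurian < Devonian < Cryogenian < Stenian < Tonian.
Position 4 in that ranking is Devonian, which lasted 60.3 Myr.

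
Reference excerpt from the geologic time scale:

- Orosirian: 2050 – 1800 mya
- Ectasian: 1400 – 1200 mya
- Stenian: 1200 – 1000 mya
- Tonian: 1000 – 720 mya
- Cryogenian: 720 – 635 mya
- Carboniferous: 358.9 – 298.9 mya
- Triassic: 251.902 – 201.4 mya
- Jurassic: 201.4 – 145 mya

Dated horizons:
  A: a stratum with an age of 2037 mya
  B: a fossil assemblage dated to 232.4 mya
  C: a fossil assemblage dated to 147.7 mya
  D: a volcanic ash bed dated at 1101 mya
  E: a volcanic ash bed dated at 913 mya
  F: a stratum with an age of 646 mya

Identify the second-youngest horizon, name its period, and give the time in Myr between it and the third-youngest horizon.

B, in the Triassic; 413.6 million years to F

Smaller Ma means younger, so youngest first: C 147.7 < B 232.4 < F 646 < E 913 < D 1101 < A 2037.
Counting 2 along gives B (232.4 Ma); the excerpt puts that inside the Triassic, 251.902–201.4 Ma.
Next in line is F (646 Ma), and 646 − 232.4 = 413.6 Myr.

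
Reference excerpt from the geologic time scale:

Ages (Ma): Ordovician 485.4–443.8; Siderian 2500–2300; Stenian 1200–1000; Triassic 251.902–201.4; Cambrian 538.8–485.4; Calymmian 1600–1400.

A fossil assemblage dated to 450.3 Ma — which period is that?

450.3 Ma lies between 485.4 and 443.8 Ma, so it falls in the Ordovician.

Ordovician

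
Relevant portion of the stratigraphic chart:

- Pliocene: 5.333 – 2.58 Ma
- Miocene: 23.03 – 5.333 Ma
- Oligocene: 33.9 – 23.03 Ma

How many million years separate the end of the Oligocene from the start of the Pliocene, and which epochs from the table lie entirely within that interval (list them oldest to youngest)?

17.697 million years; Miocene

The Oligocene closes at 23.03 Ma and the Pliocene opens at 5.333 Ma, so the interval is 23.03 − 5.333 = 17.697 Myr.
An epoch fits inside if it starts at or after 23.03 Ma and ends at or before 5.333 Ma; oldest first that gives Miocene.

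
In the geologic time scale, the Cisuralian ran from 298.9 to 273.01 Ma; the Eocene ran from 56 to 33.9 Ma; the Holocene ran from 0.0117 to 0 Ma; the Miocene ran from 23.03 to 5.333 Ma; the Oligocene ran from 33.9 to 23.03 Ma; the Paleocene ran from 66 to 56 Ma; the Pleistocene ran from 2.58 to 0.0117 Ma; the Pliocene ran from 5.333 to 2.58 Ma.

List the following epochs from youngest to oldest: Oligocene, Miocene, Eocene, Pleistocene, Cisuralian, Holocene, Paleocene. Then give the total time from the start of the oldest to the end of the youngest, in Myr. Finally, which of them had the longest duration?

Start ages (Ma): Cisuralian 298.9, Paleocene 66, Eocene 56, Oligocene 33.9, Miocene 23.03, Pleistocene 2.58, Holocene 0.0117.
Ordered youngest to oldest: Holocene, Pleistocene, Miocene, Oligocene, Eocene, Paleocene, Cisuralian.
Span = 298.9 − 0 = 298.9 Myr.
Durations: Eocene 22.1, Pleistocene 2.5683, Holocene 0.0117, Oligocene 10.87, Cisuralian 25.89, Paleocene 10, Miocene 17.697 → longest is Cisuralian (25.89 Myr).

Holocene, Pleistocene, Miocene, Oligocene, Eocene, Paleocene, Cisuralian; total span 298.9 Myr; longest is Cisuralian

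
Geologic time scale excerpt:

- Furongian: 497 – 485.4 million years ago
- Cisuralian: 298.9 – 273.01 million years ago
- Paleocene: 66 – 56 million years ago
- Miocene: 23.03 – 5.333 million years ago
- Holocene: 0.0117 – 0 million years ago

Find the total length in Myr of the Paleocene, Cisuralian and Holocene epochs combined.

Duration is start − end for each: (66 − 56) + (298.9 − 273.01) + (0.0117 − 0).
That is 10 + 25.89 + 0.0117, which totals 35.9017 million years.

35.9017 million years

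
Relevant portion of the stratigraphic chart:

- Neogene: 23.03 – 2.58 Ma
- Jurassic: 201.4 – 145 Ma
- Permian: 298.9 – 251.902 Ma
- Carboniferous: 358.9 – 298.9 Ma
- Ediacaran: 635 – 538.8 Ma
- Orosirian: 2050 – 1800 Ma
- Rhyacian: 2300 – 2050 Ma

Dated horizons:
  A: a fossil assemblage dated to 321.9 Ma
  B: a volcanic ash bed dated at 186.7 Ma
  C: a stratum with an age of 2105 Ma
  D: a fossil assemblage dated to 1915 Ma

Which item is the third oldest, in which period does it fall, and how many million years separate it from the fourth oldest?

A, in the Carboniferous; 135.2 million years to B

Sorted oldest-first by Ma: C (2105), D (1915), A (321.9), B (186.7).
The third oldest is A at 321.9 Ma, which lies in 358.9–298.9 Ma: the Carboniferous.
The fourth oldest is B at 186.7 Ma; separation = |321.9 − 186.7| = 135.2 Myr.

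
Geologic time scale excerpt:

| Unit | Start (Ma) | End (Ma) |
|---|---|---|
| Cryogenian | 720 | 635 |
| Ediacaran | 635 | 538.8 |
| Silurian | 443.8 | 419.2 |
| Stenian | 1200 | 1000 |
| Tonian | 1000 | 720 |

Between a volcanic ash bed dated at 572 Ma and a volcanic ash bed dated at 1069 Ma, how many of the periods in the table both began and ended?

2

1069 Ma sits inside the Stenian (1200–1000) and 572 Ma inside the Ediacaran (635–538.8); neither of those is wholly between the two dates.
The listed periods lying completely between them are Tonian, Cryogenian — 2 in all.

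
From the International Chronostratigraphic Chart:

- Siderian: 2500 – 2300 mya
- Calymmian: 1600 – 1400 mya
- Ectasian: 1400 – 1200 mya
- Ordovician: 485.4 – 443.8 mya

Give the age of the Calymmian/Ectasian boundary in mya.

The Calymmian ends and the Ectasian begins at 1400 mya.

1400 mya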